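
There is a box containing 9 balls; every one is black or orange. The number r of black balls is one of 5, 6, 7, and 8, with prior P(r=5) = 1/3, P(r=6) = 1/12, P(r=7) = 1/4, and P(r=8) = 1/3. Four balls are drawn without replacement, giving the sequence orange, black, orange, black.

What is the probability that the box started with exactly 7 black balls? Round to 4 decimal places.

For each hypothesis, P(data | H) works out to: P(data | r = 5) = (4/9)(5/8)(3/7)(4/6) = 0.079365; P(data | r = 6) = (3/9)(6/8)(2/7)(5/6) = 0.059524; P(data | r = 7) = (2/9)(7/8)(1/7)(6/6) = 0.027778; P(data | r = 8) = (1/9)(8/8)(0/7) = 0.
Weighting by the prior gives 1/3 · 0.079365 = 0.026455, 1/12 · 0.059524 = 0.0049603, 1/4 · 0.027778 = 0.0069444, 1/3 · 0 = 0; summing to 0.03836.
Hence P(r = 7 | data) = (0.0069444) / (0.03836) = 0.18103.

0.1810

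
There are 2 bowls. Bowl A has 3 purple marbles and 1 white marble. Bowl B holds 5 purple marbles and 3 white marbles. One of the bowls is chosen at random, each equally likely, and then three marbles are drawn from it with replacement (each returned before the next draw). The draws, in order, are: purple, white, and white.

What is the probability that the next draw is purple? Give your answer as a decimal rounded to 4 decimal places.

Compute the likelihood of the observed sequence for each case: P(data | bowl A) = (3/4)(1/4)(1/4) = 0.046875; P(data | bowl B) = (5/8)(3/8)(3/8) = 0.087891.
The prior-weighted likelihoods are 1/2 · 0.046875 = 0.023438, 1/2 · 0.087891 = 0.043945; with total 0.067383.
Normalising, the posterior is P(bowl A | data) = 0.34783, P(bowl B | data) = 0.65217.
Averaging over the posterior, P(purple next | data) = (3/4)(0.34783) + (5/8)(0.65217) = 0.66848.

0.6685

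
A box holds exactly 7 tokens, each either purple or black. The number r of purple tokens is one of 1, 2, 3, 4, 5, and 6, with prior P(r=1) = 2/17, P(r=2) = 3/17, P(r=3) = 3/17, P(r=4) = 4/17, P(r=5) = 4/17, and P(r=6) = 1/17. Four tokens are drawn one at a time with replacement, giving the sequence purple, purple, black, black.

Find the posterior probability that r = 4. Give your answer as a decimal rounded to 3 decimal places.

Compute the likelihood of the observed sequence for each case: P(data | r = 1) = (1/7)(1/7)(6/7)(6/7) = 0.014994; P(data | r = 2) = (2/7)(2/7)(5/7)(5/7) = 0.041649; P(data | r = 3) = (3/7)(3/7)(4/7)(4/7) = 0.059975; P(data | r = 4) = (4/7)(4/7)(3/7)(3/7) = 0.059975; P(data | r = 5) = (5/7)(5/7)(2/7)(2/7) = 0.041649; P(data | r = 6) = (6/7)(6/7)(1/7)(1/7) = 0.014994.
Multiplying each by its prior: 2/17 · 0.014994 = 0.001764, 3/17 · 0.041649 = 0.0073499, 3/17 · 0.059975 = 0.010584, 4/17 · 0.059975 = 0.014112, 4/17 · 0.041649 = 0.0097998, 1/17 · 0.014994 = 0.00088199; with total 0.044491.
Therefore the posterior P(r = 4 | data) = (0.014112) / (0.044491) = 0.31718.

0.317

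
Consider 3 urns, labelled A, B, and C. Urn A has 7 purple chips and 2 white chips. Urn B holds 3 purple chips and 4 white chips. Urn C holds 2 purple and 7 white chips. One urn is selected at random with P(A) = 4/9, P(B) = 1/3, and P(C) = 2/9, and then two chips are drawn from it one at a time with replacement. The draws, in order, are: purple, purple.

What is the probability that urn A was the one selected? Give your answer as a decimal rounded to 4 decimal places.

0.7883

For each hypothesis, P(data | H) works out to: P(data | urn A) = (7/9)(7/9) = 0.60494; P(data | urn B) = (3/7)(3/7) = 0.18367; P(data | urn C) = (2/9)(2/9) = 0.049383.
Multiplying each by its prior: 4/9 · 0.60494 = 0.26886, 1/3 · 0.18367 = 0.061224, 2/9 · 0.049383 = 0.010974; summing to 0.34106.
By Bayes' rule, P(urn A | data) = (0.26886) / (0.34106) = 0.78831.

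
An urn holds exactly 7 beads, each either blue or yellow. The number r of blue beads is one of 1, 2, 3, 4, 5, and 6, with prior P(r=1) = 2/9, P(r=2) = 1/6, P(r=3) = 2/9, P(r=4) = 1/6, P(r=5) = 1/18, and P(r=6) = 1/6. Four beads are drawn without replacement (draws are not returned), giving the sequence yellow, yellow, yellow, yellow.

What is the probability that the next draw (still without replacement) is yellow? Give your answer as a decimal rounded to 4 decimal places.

0.5696

The likelihood of the observed sequence under each hypothesis: P(data | r = 1) = (6/7)(5/6)(4/5)(3/4) = 3/7; P(data | r = 2) = (5/7)(4/6)(3/5)(2/4) = 1/7; P(data | r = 3) = (4/7)(3/6)(2/5)(1/4) = 1/35; P(data | r = 4) = (3/7)(2/6)(1/5)(0/4) = 0; P(data | r = 5) = (2/7)(1/6)(0/5) = 0; P(data | r = 6) = (1/7)(0/6) = 0.
Multiplying each by its prior: 2/9 · 3/7 = 2/21, 1/6 · 1/7 = 1/42, 2/9 · 1/35 = 2/315, 1/6 · 0 = 0, 1/18 · 0 = 0, 1/6 · 0 = 0; these sum to 79/630.
Dividing through by the total gives posterior P(r = 1 | data) = 60/79, P(r = 2 | data) = 15/79, P(r = 3 | data) = 4/79, P(r = 4 | data) = 0, P(r = 5 | data) = 0, P(r = 6 | data) = 0.
So P(yellow next | data) = Σ P(yellow next | H) P(H | data) = (2/3)(60/79) + (1/3)(15/79) + (0)(4/79) = 45/79.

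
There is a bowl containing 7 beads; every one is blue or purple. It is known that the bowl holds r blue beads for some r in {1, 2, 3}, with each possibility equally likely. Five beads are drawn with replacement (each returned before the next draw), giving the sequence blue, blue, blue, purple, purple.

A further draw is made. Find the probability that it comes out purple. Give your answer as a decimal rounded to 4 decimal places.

0.6296

Compute the likelihood of the observed sequence for each case: P(data | r = 1) = (1/7)(1/7)(1/7)(6/7)(6/7) = 0.002142; P(data | r = 2) = (2/7)(2/7)(2/7)(5/7)(5/7) = 0.0119; P(data | r = 3) = (3/7)(3/7)(3/7)(4/7)(4/7) = 0.025704.
The prior-weighted likelihoods are 1/3 · 0.002142 = 0.00071399, 1/3 · 0.0119 = 0.0039666, 1/3 · 0.025704 = 0.0085679; summing to 0.013248.
The posterior is then P(r = 1 | data) = 0.053892, P(r = 2 | data) = 0.2994, P(r = 3 | data) = 0.64671.
So P(purple next | data) = Σ P(purple next | H) P(H | data) = (6/7)(0.053892) + (5/7)(0.2994) + (4/7)(0.64671) = 0.6296.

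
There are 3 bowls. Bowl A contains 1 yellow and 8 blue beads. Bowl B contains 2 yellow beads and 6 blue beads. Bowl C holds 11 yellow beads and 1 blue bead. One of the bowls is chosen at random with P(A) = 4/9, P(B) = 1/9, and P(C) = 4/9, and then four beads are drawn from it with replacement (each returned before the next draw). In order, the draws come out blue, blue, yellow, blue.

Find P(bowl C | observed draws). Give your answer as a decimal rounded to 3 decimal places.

0.005

Compute the likelihood of the observed sequence for each case: P(data | bowl A) = (8/9)(8/9)(1/9)(8/9) = 0.078037; P(data | bowl B) = (6/8)(6/8)(2/8)(6/8) = 0.10547; P(data | bowl C) = (1/12)(1/12)(11/12)(1/12) = 0.00053048.
The prior-weighted likelihoods are 4/9 · 0.078037 = 0.034683, 1/9 · 0.10547 = 0.011719, 4/9 · 0.00053048 = 0.00023577; summing to 0.046638.
Therefore the posterior P(bowl C | data) = (0.00023577) / (0.046638) = 0.0050553.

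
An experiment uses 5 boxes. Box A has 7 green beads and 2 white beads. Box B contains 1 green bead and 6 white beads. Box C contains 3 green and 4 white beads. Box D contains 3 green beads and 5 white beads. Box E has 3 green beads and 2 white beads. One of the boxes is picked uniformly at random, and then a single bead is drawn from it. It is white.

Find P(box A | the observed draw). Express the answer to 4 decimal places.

Compute the likelihood of this draw for each case: P(data | box A) = (2/9) = 0.22222; P(data | box B) = (6/7) = 0.85714; P(data | box C) = (4/7) = 0.57143; P(data | box D) = (5/8) = 0.625; P(data | box E) = (2/5) = 0.4.
Multiplying each by its prior: 1/5 · 0.22222 = 0.044444, 1/5 · 0.85714 = 0.17143, 1/5 · 0.57143 = 0.11429, 1/5 · 0.625 = 0.125, 1/5 · 0.4 = 0.08; these sum to 0.53516.
Hence P(box A | data) = (0.044444) / (0.53516) = 0.083049.

0.0830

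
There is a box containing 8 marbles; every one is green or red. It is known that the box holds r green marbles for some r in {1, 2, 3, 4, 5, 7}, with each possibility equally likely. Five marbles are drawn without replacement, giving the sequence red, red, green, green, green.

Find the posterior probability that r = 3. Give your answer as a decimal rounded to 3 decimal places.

0.156

Compute the likelihood of the observed sequence for each case: P(data | r = 1) = (7/8)(6/7)(1/6)(0/5) = 0; P(data | r = 2) = (6/8)(5/7)(2/6)(1/5)(0/4) = 0; P(data | r = 3) = (5/8)(4/7)(3/6)(2/5)(1/4) = 1/56; P(data | r = 4) = (4/8)(3/7)(4/6)(3/5)(2/4) = 3/70; P(data | r = 5) = (3/8)(2/7)(5/6)(4/5)(3/4) = 3/56; P(data | r = 7) = (1/8)(0/7) = 0.
Weighting by the prior gives 1/6 · 0 = 0, 1/6 · 0 = 0, 1/6 · 1/56 = 1/336, 1/6 · 3/70 = 1/140, 1/6 · 3/56 = 1/112, 1/6 · 0 = 0; summing to 2/105.
Hence P(r = 3 | data) = (1/336) / (2/105) = 5/32.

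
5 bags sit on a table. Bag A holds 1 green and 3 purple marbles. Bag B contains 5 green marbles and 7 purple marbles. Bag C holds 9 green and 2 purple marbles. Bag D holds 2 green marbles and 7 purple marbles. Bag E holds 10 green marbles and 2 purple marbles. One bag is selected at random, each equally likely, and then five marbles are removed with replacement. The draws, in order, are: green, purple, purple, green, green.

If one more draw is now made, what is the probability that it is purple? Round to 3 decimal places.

0.432

The likelihood of the observed sequence under each hypothesis: P(data | bag A) = (1/4)(3/4)(3/4)(1/4)(1/4) = 0.0087891; P(data | bag B) = (5/12)(7/12)(7/12)(5/12)(5/12) = 0.024615; P(data | bag C) = (9/11)(2/11)(2/11)(9/11)(9/11) = 0.018106; P(data | bag D) = (2/9)(7/9)(7/9)(2/9)(2/9) = 0.0066386; P(data | bag E) = (10/12)(2/12)(2/12)(10/12)(10/12) = 0.016075.
The prior-weighted likelihoods are 1/5 · 0.0087891 = 0.0017578, 1/5 · 0.024615 = 0.004923, 1/5 · 0.018106 = 0.0036212, 1/5 · 0.0066386 = 0.0013277, 1/5 · 0.016075 = 0.003215; summing to 0.014845.
Dividing through by the total gives posterior P(bag A | data) = 0.11841, P(bag B | data) = 0.33163, P(bag C | data) = 0.24394, P(bag D | data) = 0.08944, P(bag E | data) = 0.21658.
So P(purple next | data) = Σ P(purple next | H) P(H | data) = (3/4)(0.11841) + (7/12)(0.33163) + (2/11)(0.24394) + (7/9)(0.08944) + (1/6)(0.21658) = 0.43227.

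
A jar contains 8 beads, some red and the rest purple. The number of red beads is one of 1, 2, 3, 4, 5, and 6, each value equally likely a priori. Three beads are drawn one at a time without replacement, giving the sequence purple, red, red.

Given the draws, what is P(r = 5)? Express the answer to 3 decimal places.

0.286

The likelihood of the observed sequence under each hypothesis: P(data | r = 1) = (7/8)(1/7)(0/6) = 0; P(data | r = 2) = (6/8)(2/7)(1/6) = 1/28; P(data | r = 3) = (5/8)(3/7)(2/6) = 5/56; P(data | r = 4) = (4/8)(4/7)(3/6) = 1/7; P(data | r = 5) = (3/8)(5/7)(4/6) = 5/28; P(data | r = 6) = (2/8)(6/7)(5/6) = 5/28.
Weighting by the prior gives 1/6 · 0 = 0, 1/6 · 1/28 = 1/168, 1/6 · 5/56 = 5/336, 1/6 · 1/7 = 1/42, 1/6 · 5/28 = 5/168, 1/6 · 5/28 = 5/168; summing to 5/48.
So P(r = 5 | data) = (5/168) / (5/48) = 2/7.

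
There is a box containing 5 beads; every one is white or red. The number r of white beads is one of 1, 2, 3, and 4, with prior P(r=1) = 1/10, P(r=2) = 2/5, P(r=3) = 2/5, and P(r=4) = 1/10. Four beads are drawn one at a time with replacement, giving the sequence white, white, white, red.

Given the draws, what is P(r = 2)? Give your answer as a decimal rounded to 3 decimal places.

Compute the likelihood of the observed sequence for each case: P(data | r = 1) = (1/5)(1/5)(1/5)(4/5) = 0.0064; P(data | r = 2) = (2/5)(2/5)(2/5)(3/5) = 0.0384; P(data | r = 3) = (3/5)(3/5)(3/5)(2/5) = 0.0864; P(data | r = 4) = (4/5)(4/5)(4/5)(1/5) = 0.1024.
Multiplying each by its prior: 1/10 · 0.0064 = 0.00064, 2/5 · 0.0384 = 0.01536, 2/5 · 0.0864 = 0.03456, 1/10 · 0.1024 = 0.01024; with total 0.0608.
Therefore the posterior P(r = 2 | data) = (0.01536) / (0.0608) = 0.25263.

0.253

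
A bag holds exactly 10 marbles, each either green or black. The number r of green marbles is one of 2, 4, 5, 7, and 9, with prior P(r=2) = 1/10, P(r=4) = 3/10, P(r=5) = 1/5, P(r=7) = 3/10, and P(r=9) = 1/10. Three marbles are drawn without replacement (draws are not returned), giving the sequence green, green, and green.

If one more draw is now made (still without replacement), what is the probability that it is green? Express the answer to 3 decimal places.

Compute the likelihood of the observed sequence for each case: P(data | r = 2) = (2/10)(1/9)(0/8) = 0; P(data | r = 4) = (4/10)(3/9)(2/8) = 0.033333; P(data | r = 5) = (5/10)(4/9)(3/8) = 0.083333; P(data | r = 7) = (7/10)(6/9)(5/8) = 0.29167; P(data | r = 9) = (9/10)(8/9)(7/8) = 0.7.
Weighting by the prior gives 1/10 · 0 = 0, 3/10 · 0.033333 = 0.01, 1/5 · 0.083333 = 0.016667, 3/10 · 0.29167 = 0.0875, 1/10 · 0.7 = 0.07; with total 0.18417.
Dividing through by the total gives posterior P(r = 2 | data) = 0, P(r = 4 | data) = 0.054299, P(r = 5 | data) = 0.090498, P(r = 7 | data) = 0.47511, P(r = 9 | data) = 0.38009.
Averaging over the posterior, P(green next | data) = (1/7)(0.054299) + (2/7)(0.090498) + (4/7)(0.47511) + (6/7)(0.38009) = 0.6309.

0.631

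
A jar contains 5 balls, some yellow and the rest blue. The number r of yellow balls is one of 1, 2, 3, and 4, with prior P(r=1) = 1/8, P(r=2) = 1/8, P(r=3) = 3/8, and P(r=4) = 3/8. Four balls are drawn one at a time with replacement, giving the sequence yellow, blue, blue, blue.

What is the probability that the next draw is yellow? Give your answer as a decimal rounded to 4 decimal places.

0.4317

Compute the likelihood of the observed sequence for each case: P(data | r = 1) = (1/5)(4/5)(4/5)(4/5) = 0.1024; P(data | r = 2) = (2/5)(3/5)(3/5)(3/5) = 0.0864; P(data | r = 3) = (3/5)(2/5)(2/5)(2/5) = 0.0384; P(data | r = 4) = (4/5)(1/5)(1/5)(1/5) = 0.0064.
Multiplying each by its prior: 1/8 · 0.1024 = 0.0128, 1/8 · 0.0864 = 0.0108, 3/8 · 0.0384 = 0.0144, 3/8 · 0.0064 = 0.0024; summing to 0.0404.
Normalising, the posterior is P(r = 1 | data) = 0.31683, P(r = 2 | data) = 0.26733, P(r = 3 | data) = 0.35644, P(r = 4 | data) = 0.059406.
So P(yellow next | data) = Σ P(yellow next | H) P(H | data) = (1/5)(0.31683) + (2/5)(0.26733) + (3/5)(0.35644) + (4/5)(0.059406) = 0.43168.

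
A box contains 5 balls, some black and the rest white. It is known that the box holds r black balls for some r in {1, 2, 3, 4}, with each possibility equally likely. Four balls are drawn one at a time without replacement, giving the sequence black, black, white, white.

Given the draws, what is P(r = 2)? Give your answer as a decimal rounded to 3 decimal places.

Compute the likelihood of the observed sequence for each case: P(data | r = 1) = (1/5)(0/4) = 0; P(data | r = 2) = (2/5)(1/4)(3/3)(2/2) = 1/10; P(data | r = 3) = (3/5)(2/4)(2/3)(1/2) = 1/10; P(data | r = 4) = (4/5)(3/4)(1/3)(0/2) = 0.
Weighting by the prior gives 1/4 · 0 = 0, 1/4 · 1/10 = 1/40, 1/4 · 1/10 = 1/40, 1/4 · 0 = 0; summing to 1/20.
Hence P(r = 2 | data) = (1/40) / (1/20) = 1/2.

0.500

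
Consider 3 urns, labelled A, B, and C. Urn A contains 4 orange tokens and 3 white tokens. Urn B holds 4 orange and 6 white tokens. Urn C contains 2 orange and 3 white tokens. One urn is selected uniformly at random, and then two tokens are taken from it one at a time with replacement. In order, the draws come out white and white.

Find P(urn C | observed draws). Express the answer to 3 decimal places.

0.398

The likelihood of the observed sequence under each hypothesis: P(data | urn A) = (3/7)(3/7) = 0.18367; P(data | urn B) = (6/10)(6/10) = 0.36; P(data | urn C) = (3/5)(3/5) = 0.36.
The prior-weighted likelihoods are 1/3 · 0.18367 = 0.061224, 1/3 · 0.36 = 0.12, 1/3 · 0.36 = 0.12; summing to 0.30122.
Therefore the posterior P(urn C | data) = (0.12) / (0.30122) = 0.39837.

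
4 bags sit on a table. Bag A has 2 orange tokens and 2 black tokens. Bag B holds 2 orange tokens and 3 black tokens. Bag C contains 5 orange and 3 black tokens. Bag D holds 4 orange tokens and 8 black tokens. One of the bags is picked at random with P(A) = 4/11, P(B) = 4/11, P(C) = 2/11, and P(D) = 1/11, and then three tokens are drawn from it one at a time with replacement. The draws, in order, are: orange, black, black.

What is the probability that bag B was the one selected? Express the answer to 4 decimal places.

The likelihood of the observed sequence under each hypothesis: P(data | bag A) = (2/4)(2/4)(2/4) = 0.125; P(data | bag B) = (2/5)(3/5)(3/5) = 0.144; P(data | bag C) = (5/8)(3/8)(3/8) = 0.087891; P(data | bag D) = (4/12)(8/12)(8/12) = 0.14815.
Multiplying each by its prior: 4/11 · 0.125 = 0.045455, 4/11 · 0.144 = 0.052364, 2/11 · 0.087891 = 0.01598, 1/11 · 0.14815 = 0.013468; with total 0.12727.
So P(bag B | data) = (0.052364) / (0.12727) = 0.41145.

0.4114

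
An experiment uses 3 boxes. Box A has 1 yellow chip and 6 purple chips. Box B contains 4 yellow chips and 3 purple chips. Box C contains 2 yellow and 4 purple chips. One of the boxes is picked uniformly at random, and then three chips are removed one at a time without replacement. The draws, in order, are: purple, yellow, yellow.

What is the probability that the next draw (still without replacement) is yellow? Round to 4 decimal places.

0.3600

Compute the likelihood of the observed sequence for each case: P(data | box A) = (6/7)(1/6)(0/5) = 0; P(data | box B) = (3/7)(4/6)(3/5) = 6/35; P(data | box C) = (4/6)(2/5)(1/4) = 1/15.
Multiplying each by its prior: 1/3 · 0 = 0, 1/3 · 6/35 = 2/35, 1/3 · 1/15 = 1/45; summing to 5/63.
Dividing through by the total gives posterior P(box A | data) = 0, P(box B | data) = 18/25, P(box C | data) = 7/25.
The predictive probability is P(yellow next | data) = (1/2)(18/25) + (0)(7/25) = 9/25.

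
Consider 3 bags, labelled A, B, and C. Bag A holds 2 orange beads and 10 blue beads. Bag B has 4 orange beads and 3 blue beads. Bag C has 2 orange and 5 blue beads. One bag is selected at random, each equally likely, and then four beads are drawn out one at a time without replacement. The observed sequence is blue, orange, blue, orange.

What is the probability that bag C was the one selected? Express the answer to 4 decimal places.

0.3207

The likelihood of the observed sequence under each hypothesis: P(data | bag A) = (10/12)(2/11)(9/10)(1/9) = 1/66; P(data | bag B) = (3/7)(4/6)(2/5)(3/4) = 3/35; P(data | bag C) = (5/7)(2/6)(4/5)(1/4) = 1/21.
Multiplying each by its prior: 1/3 · 1/66 = 1/198, 1/3 · 3/35 = 1/35, 1/3 · 1/21 = 1/63; with total 49/990.
So P(bag C | data) = (1/63) / (49/990) = 110/343.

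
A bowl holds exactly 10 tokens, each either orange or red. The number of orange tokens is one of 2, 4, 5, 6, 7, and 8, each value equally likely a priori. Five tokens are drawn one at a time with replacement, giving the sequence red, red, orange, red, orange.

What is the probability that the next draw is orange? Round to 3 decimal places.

0.476

Compute the likelihood of the observed sequence for each case: P(data | r = 2) = (8/10)(8/10)(2/10)(8/10)(2/10) = 0.02048; P(data | r = 4) = (6/10)(6/10)(4/10)(6/10)(4/10) = 0.03456; P(data | r = 5) = (5/10)(5/10)(5/10)(5/10)(5/10) = 0.03125; P(data | r = 6) = (4/10)(4/10)(6/10)(4/10)(6/10) = 0.02304; P(data | r = 7) = (3/10)(3/10)(7/10)(3/10)(7/10) = 0.01323; P(data | r = 8) = (2/10)(2/10)(8/10)(2/10)(8/10) = 0.00512.
The prior-weighted likelihoods are 1/6 · 0.02048 = 0.0034133, 1/6 · 0.03456 = 0.00576, 1/6 · 0.03125 = 0.0052083, 1/6 · 0.02304 = 0.00384, 1/6 · 0.01323 = 0.002205, 1/6 · 0.00512 = 0.00085333; with total 0.02128.
Dividing through by the total gives posterior P(r = 2 | data) = 0.1604, P(r = 4 | data) = 0.27068, P(r = 5 | data) = 0.24475, P(r = 6 | data) = 0.18045, P(r = 7 | data) = 0.10362, P(r = 8 | data) = 0.0401.
So P(orange next | data) = Σ P(orange next | H) P(H | data) = (1/5)(0.1604) + (2/5)(0.27068) + (1/2)(0.24475) + (3/5)(0.18045) + (7/10)(0.10362) + (4/5)(0.0401) = 0.47561.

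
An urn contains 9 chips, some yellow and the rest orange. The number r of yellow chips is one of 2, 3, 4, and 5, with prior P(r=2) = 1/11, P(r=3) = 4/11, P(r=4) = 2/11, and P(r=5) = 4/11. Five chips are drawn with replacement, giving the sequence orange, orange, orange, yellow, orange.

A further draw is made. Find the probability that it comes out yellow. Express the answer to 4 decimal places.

The likelihood of the observed sequence under each hypothesis: P(data | r = 2) = (7/9)(7/9)(7/9)(2/9)(7/9) = 0.081322; P(data | r = 3) = (6/9)(6/9)(6/9)(3/9)(6/9) = 0.065844; P(data | r = 4) = (5/9)(5/9)(5/9)(4/9)(5/9) = 0.042338; P(data | r = 5) = (4/9)(4/9)(4/9)(5/9)(4/9) = 0.021677.
The prior-weighted likelihoods are 1/11 · 0.081322 = 0.0073929, 4/11 · 0.065844 = 0.023943, 2/11 · 0.042338 = 0.0076978, 4/11 · 0.021677 = 0.0078825; with total 0.046916.
Normalising, the posterior is P(r = 2 | data) = 0.15758, P(r = 3 | data) = 0.51034, P(r = 4 | data) = 0.16407, P(r = 5 | data) = 0.16801.
Averaging over the posterior, P(yellow next | data) = (2/9)(0.15758) + (1/3)(0.51034) + (4/9)(0.16407) + (5/9)(0.16801) = 0.37139.

0.3714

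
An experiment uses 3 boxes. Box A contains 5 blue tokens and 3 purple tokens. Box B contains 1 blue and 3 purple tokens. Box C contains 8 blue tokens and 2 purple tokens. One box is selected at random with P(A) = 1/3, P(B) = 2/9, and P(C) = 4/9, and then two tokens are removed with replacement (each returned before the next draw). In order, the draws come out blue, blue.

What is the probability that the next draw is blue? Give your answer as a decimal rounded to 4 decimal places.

0.7290

For each hypothesis, P(data | H) works out to: P(data | box A) = (5/8)(5/8) = 0.39062; P(data | box B) = (1/4)(1/4) = 0.0625; P(data | box C) = (8/10)(8/10) = 0.64.
The prior-weighted likelihoods are 1/3 · 0.39062 = 0.13021, 2/9 · 0.0625 = 0.013889, 4/9 · 0.64 = 0.28444; summing to 0.42854.
Normalising, the posterior is P(box A | data) = 0.30384, P(box B | data) = 0.03241, P(box C | data) = 0.66375.
Averaging over the posterior, P(blue next | data) = (5/8)(0.30384) + (1/4)(0.03241) + (4/5)(0.66375) = 0.729.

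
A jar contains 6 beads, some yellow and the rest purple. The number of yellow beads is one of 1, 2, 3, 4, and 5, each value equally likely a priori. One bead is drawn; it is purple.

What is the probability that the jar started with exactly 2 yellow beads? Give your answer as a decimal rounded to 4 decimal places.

0.2667

Compute the likelihood of this draw for each case: P(data | r = 1) = (5/6) = 5/6; P(data | r = 2) = (4/6) = 2/3; P(data | r = 3) = (3/6) = 1/2; P(data | r = 4) = (2/6) = 1/3; P(data | r = 5) = (1/6) = 1/6.
The prior-weighted likelihoods are 1/5 · 5/6 = 1/6, 1/5 · 2/3 = 2/15, 1/5 · 1/2 = 1/10, 1/5 · 1/3 = 1/15, 1/5 · 1/6 = 1/30; these sum to 1/2.
Therefore the posterior P(r = 2 | data) = (2/15) / (1/2) = 4/15.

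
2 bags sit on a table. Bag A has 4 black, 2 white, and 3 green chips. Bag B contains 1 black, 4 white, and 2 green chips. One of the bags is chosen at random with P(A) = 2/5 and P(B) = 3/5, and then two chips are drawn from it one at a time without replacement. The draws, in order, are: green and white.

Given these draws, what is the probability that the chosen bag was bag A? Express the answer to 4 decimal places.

Under each hypothesis, the probability of the observed sequence is: P(data | bag A) = (3/9)(2/8) = 1/12; P(data | bag B) = (2/7)(4/6) = 4/21.
The prior-weighted likelihoods are 2/5 · 1/12 = 1/30, 3/5 · 4/21 = 4/35; these sum to 31/210.
By Bayes' rule, P(bag A | data) = (1/30) / (31/210) = 7/31.

0.2258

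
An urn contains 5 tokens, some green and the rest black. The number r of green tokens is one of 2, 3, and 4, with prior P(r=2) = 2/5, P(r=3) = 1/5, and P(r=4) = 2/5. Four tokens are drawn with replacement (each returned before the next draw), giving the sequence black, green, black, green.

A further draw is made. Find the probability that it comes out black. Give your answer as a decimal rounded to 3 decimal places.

The likelihood of the observed sequence under each hypothesis: P(data | r = 2) = (3/5)(2/5)(3/5)(2/5) = 0.0576; P(data | r = 3) = (2/5)(3/5)(2/5)(3/5) = 0.0576; P(data | r = 4) = (1/5)(4/5)(1/5)(4/5) = 0.0256.
Weighting by the prior gives 2/5 · 0.0576 = 0.02304, 1/5 · 0.0576 = 0.01152, 2/5 · 0.0256 = 0.01024; these sum to 0.0448.
The posterior is then P(r = 2 | data) = 0.51429, P(r = 3 | data) = 0.25714, P(r = 4 | data) = 0.22857.
Averaging over the posterior, P(black next | data) = (3/5)(0.51429) + (2/5)(0.25714) + (1/5)(0.22857) = 0.45714.

0.457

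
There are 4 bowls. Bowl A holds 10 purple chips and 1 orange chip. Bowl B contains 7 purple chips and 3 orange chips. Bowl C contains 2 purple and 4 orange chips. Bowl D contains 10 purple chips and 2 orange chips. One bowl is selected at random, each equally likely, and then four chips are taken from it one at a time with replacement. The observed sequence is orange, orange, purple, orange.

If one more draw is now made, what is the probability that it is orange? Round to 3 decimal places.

0.591

Under each hypothesis, the probability of the observed sequence is: P(data | bowl A) = (1/11)(1/11)(10/11)(1/11) = 0.00068301; P(data | bowl B) = (3/10)(3/10)(7/10)(3/10) = 0.0189; P(data | bowl C) = (4/6)(4/6)(2/6)(4/6) = 0.098765; P(data | bowl D) = (2/12)(2/12)(10/12)(2/12) = 0.003858.
Weighting by the prior gives 1/4 · 0.00068301 = 0.00017075, 1/4 · 0.0189 = 0.004725, 1/4 · 0.098765 = 0.024691, 1/4 · 0.003858 = 0.00096451; summing to 0.030552.
Normalising, the posterior is P(bowl A | data) = 0.005589, P(bowl B | data) = 0.15466, P(bowl C | data) = 0.80818, P(bowl D | data) = 0.03157.
So P(orange next | data) = Σ P(orange next | H) P(H | data) = (1/11)(0.005589) + (3/10)(0.15466) + (2/3)(0.80818) + (1/6)(0.03157) = 0.59096.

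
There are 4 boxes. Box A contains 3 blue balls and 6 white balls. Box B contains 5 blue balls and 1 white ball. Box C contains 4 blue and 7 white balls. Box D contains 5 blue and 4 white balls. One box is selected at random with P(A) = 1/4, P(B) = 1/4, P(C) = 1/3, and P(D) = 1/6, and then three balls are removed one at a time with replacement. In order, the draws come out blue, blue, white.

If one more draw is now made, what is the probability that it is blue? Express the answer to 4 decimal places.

For each hypothesis, P(data | H) works out to: P(data | box A) = (3/9)(3/9)(6/9) = 0.074074; P(data | box B) = (5/6)(5/6)(1/6) = 0.11574; P(data | box C) = (4/11)(4/11)(7/11) = 0.084147; P(data | box D) = (5/9)(5/9)(4/9) = 0.13717.
Multiplying each by its prior: 1/4 · 0.074074 = 0.018519, 1/4 · 0.11574 = 0.028935, 1/3 · 0.084147 = 0.028049, 1/6 · 0.13717 = 0.022862; with total 0.098365.
The posterior is then P(box A | data) = 0.18826, P(box B | data) = 0.29416, P(box C | data) = 0.28515, P(box D | data) = 0.23242.
Averaging over the posterior, P(blue next | data) = (1/3)(0.18826) + (5/6)(0.29416) + (4/11)(0.28515) + (5/9)(0.23242) = 0.5407.

0.5407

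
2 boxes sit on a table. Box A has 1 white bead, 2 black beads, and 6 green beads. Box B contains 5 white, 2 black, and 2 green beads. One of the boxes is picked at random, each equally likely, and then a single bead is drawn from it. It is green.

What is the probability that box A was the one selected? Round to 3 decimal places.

0.750

The likelihood of this draw under each hypothesis: P(data | box A) = (6/9) = 2/3; P(data | box B) = (2/9) = 2/9.
The prior-weighted likelihoods are 1/2 · 2/3 = 1/3, 1/2 · 2/9 = 1/9; summing to 4/9.
So P(box A | data) = (1/3) / (4/9) = 3/4.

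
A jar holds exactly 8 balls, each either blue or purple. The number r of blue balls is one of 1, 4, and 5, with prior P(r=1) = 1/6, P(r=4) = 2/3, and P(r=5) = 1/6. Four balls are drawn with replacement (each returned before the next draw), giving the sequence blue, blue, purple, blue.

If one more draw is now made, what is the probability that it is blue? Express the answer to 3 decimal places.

The likelihood of the observed sequence under each hypothesis: P(data | r = 1) = (1/8)(1/8)(7/8)(1/8) = 0.001709; P(data | r = 4) = (4/8)(4/8)(4/8)(4/8) = 0.0625; P(data | r = 5) = (5/8)(5/8)(3/8)(5/8) = 0.091553.
The prior-weighted likelihoods are 1/6 · 0.001709 = 0.00028483, 2/3 · 0.0625 = 0.041667, 1/6 · 0.091553 = 0.015259; summing to 0.05721.
Dividing through by the total gives posterior P(r = 1 | data) = 0.0049787, P(r = 4 | data) = 0.72831, P(r = 5 | data) = 0.26671.
Averaging over the posterior, P(blue next | data) = (1/8)(0.0049787) + (1/2)(0.72831) + (5/8)(0.26671) = 0.53147.

0.531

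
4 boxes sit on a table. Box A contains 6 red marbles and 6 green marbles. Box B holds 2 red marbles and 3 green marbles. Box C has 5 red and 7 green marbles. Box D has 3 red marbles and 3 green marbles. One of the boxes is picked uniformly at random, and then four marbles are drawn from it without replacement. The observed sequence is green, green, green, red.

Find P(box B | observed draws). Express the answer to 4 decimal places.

0.3345

Compute the likelihood of the observed sequence for each case: P(data | box A) = (6/12)(5/11)(4/10)(6/9) = 0.060606; P(data | box B) = (3/5)(2/4)(1/3)(2/2) = 0.1; P(data | box C) = (7/12)(6/11)(5/10)(5/9) = 0.088384; P(data | box D) = (3/6)(2/5)(1/4)(3/3) = 0.05.
The prior-weighted likelihoods are 1/4 · 0.060606 = 0.015152, 1/4 · 0.1 = 0.025, 1/4 · 0.088384 = 0.022096, 1/4 · 0.05 = 0.0125; these sum to 0.074747.
Therefore the posterior P(box B | data) = (0.025) / (0.074747) = 0.33446.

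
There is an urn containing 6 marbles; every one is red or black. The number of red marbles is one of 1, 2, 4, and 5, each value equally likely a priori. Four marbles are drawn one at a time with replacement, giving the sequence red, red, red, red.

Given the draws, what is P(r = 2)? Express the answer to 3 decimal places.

Compute the likelihood of the observed sequence for each case: P(data | r = 1) = (1/6)(1/6)(1/6)(1/6) = 0.0007716; P(data | r = 2) = (2/6)(2/6)(2/6)(2/6) = 0.012346; P(data | r = 4) = (4/6)(4/6)(4/6)(4/6) = 0.19753; P(data | r = 5) = (5/6)(5/6)(5/6)(5/6) = 0.48225.
The prior-weighted likelihoods are 1/4 · 0.0007716 = 0.0001929, 1/4 · 0.012346 = 0.0030864, 1/4 · 0.19753 = 0.049383, 1/4 · 0.48225 = 0.12056; summing to 0.17323.
Therefore the posterior P(r = 2 | data) = (0.0030864) / (0.17323) = 0.017817.

0.018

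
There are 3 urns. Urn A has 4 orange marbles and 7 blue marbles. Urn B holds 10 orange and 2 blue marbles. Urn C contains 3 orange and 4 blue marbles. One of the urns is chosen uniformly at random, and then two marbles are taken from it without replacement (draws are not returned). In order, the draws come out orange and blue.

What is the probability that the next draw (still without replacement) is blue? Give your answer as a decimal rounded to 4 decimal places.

Under each hypothesis, the probability of the observed sequence is: P(data | urn A) = (4/11)(7/10) = 0.25455; P(data | urn B) = (10/12)(2/11) = 0.15152; P(data | urn C) = (3/7)(4/6) = 0.28571.
The prior-weighted likelihoods are 1/3 · 0.25455 = 0.084848, 1/3 · 0.15152 = 0.050505, 1/3 · 0.28571 = 0.095238; with total 0.23059.
Dividing through by the total gives posterior P(urn A | data) = 0.36796, P(urn B | data) = 0.21902, P(urn C | data) = 0.41302.
The predictive probability is P(blue next | data) = (2/3)(0.36796) + (1/10)(0.21902) + (3/5)(0.41302) = 0.51502.

0.5150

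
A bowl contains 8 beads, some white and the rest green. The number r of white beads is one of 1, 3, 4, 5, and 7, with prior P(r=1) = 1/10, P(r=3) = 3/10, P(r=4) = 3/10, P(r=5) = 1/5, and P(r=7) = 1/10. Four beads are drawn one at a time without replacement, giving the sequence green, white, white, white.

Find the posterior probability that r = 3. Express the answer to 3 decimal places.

The likelihood of the observed sequence under each hypothesis: P(data | r = 1) = (7/8)(1/7)(0/6) = 0; P(data | r = 3) = (5/8)(3/7)(2/6)(1/5) = 0.017857; P(data | r = 4) = (4/8)(4/7)(3/6)(2/5) = 0.057143; P(data | r = 5) = (3/8)(5/7)(4/6)(3/5) = 0.10714; P(data | r = 7) = (1/8)(7/7)(6/6)(5/5) = 0.125.
The prior-weighted likelihoods are 1/10 · 0 = 0, 3/10 · 0.017857 = 0.0053571, 3/10 · 0.057143 = 0.017143, 1/5 · 0.10714 = 0.021429, 1/10 · 0.125 = 0.0125; summing to 0.056429.
Therefore the posterior P(r = 3 | data) = (0.0053571) / (0.056429) = 0.094937.

0.095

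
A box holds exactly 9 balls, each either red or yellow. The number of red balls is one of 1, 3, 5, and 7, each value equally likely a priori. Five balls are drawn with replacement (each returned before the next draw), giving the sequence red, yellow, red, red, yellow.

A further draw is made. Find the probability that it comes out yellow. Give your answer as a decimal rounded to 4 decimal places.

0.4307

The likelihood of the observed sequence under each hypothesis: P(data | r = 1) = (1/9)(8/9)(1/9)(1/9)(8/9) = 0.0010838; P(data | r = 3) = (3/9)(6/9)(3/9)(3/9)(6/9) = 0.016461; P(data | r = 5) = (5/9)(4/9)(5/9)(5/9)(4/9) = 0.03387; P(data | r = 7) = (7/9)(2/9)(7/9)(7/9)(2/9) = 0.023235.
Multiplying each by its prior: 1/4 · 0.0010838 = 0.00027096, 1/4 · 0.016461 = 0.0041152, 1/4 · 0.03387 = 0.0084675, 1/4 · 0.023235 = 0.0058087; these sum to 0.018662.
Dividing through by the total gives posterior P(r = 1 | data) = 0.014519, P(r = 3 | data) = 0.22051, P(r = 5 | data) = 0.45372, P(r = 7 | data) = 0.31125.
Averaging over the posterior, P(yellow next | data) = (8/9)(0.014519) + (2/3)(0.22051) + (4/9)(0.45372) + (2/9)(0.31125) = 0.43073.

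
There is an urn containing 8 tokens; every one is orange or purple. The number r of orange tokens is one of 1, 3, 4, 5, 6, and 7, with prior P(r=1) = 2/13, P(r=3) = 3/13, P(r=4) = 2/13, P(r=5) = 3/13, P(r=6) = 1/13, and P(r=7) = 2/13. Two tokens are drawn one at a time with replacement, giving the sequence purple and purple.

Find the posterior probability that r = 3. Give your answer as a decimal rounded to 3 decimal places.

For each hypothesis, P(data | H) works out to: P(data | r = 1) = (7/8)(7/8) = 49/64; P(data | r = 3) = (5/8)(5/8) = 25/64; P(data | r = 4) = (4/8)(4/8) = 1/4; P(data | r = 5) = (3/8)(3/8) = 9/64; P(data | r = 6) = (2/8)(2/8) = 1/16; P(data | r = 7) = (1/8)(1/8) = 1/64.
The prior-weighted likelihoods are 2/13 · 49/64 = 49/416, 3/13 · 25/64 = 75/832, 2/13 · 1/4 = 1/26, 3/13 · 9/64 = 27/832, 1/13 · 1/16 = 1/208, 2/13 · 1/64 = 1/416; summing to 119/416.
Hence P(r = 3 | data) = (75/832) / (119/416) = 75/238.

0.315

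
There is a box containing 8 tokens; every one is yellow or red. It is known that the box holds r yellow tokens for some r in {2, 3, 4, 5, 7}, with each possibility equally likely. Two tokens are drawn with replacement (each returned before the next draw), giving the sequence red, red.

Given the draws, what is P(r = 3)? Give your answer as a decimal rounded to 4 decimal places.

0.2874

The likelihood of the observed sequence under each hypothesis: P(data | r = 2) = (6/8)(6/8) = 9/16; P(data | r = 3) = (5/8)(5/8) = 25/64; P(data | r = 4) = (4/8)(4/8) = 1/4; P(data | r = 5) = (3/8)(3/8) = 9/64; P(data | r = 7) = (1/8)(1/8) = 1/64.
Weighting by the prior gives 1/5 · 9/16 = 9/80, 1/5 · 25/64 = 5/64, 1/5 · 1/4 = 1/20, 1/5 · 9/64 = 9/320, 1/5 · 1/64 = 1/320; these sum to 87/320.
Hence P(r = 3 | data) = (5/64) / (87/320) = 25/87.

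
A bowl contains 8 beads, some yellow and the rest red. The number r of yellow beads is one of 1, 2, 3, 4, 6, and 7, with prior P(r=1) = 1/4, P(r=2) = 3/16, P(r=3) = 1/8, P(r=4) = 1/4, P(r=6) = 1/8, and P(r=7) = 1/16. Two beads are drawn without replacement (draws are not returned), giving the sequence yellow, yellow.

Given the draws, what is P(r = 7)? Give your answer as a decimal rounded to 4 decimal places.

Compute the likelihood of the observed sequence for each case: P(data | r = 1) = (1/8)(0/7) = 0; P(data | r = 2) = (2/8)(1/7) = 1/28; P(data | r = 3) = (3/8)(2/7) = 3/28; P(data | r = 4) = (4/8)(3/7) = 3/14; P(data | r = 6) = (6/8)(5/7) = 15/28; P(data | r = 7) = (7/8)(6/7) = 3/4.
Multiplying each by its prior: 1/4 · 0 = 0, 3/16 · 1/28 = 3/448, 1/8 · 3/28 = 3/224, 1/4 · 3/14 = 3/56, 1/8 · 15/28 = 15/224, 1/16 · 3/4 = 3/64; summing to 3/16.
Therefore the posterior P(r = 7 | data) = (3/64) / (3/16) = 1/4.

0.2500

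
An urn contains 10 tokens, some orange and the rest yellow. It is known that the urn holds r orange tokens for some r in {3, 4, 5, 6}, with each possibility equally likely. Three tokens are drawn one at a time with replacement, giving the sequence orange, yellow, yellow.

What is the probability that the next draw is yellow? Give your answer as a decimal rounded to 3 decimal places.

For each hypothesis, P(data | H) works out to: P(data | r = 3) = (3/10)(7/10)(7/10) = 0.147; P(data | r = 4) = (4/10)(6/10)(6/10) = 0.144; P(data | r = 5) = (5/10)(5/10)(5/10) = 0.125; P(data | r = 6) = (6/10)(4/10)(4/10) = 0.096.
Multiplying each by its prior: 1/4 · 0.147 = 0.03675, 1/4 · 0.144 = 0.036, 1/4 · 0.125 = 0.03125, 1/4 · 0.096 = 0.024; with total 0.128.
Normalising, the posterior is P(r = 3 | data) = 0.28711, P(r = 4 | data) = 0.28125, P(r = 5 | data) = 0.24414, P(r = 6 | data) = 0.1875.
So P(yellow next | data) = Σ P(yellow next | H) P(H | data) = (7/10)(0.28711) + (3/5)(0.28125) + (1/2)(0.24414) + (2/5)(0.1875) = 0.5668.

0.567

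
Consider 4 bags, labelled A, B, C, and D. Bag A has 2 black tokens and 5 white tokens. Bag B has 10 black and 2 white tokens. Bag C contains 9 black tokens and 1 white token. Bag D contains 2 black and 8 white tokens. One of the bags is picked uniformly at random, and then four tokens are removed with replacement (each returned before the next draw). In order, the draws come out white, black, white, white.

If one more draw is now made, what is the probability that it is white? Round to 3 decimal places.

Under each hypothesis, the probability of the observed sequence is: P(data | bag A) = (5/7)(2/7)(5/7)(5/7) = 0.10412; P(data | bag B) = (2/12)(10/12)(2/12)(2/12) = 0.003858; P(data | bag C) = (1/10)(9/10)(1/10)(1/10) = 0.0009; P(data | bag D) = (8/10)(2/10)(8/10)(8/10) = 0.1024.
Multiplying each by its prior: 1/4 · 0.10412 = 0.026031, 1/4 · 0.003858 = 0.00096451, 1/4 · 0.0009 = 0.000225, 1/4 · 0.1024 = 0.0256; summing to 0.05282.
The posterior is then P(bag A | data) = 0.49282, P(bag B | data) = 0.01826, P(bag C | data) = 0.0042597, P(bag D | data) = 0.48466.
The predictive probability is P(white next | data) = (5/7)(0.49282) + (1/6)(0.01826) + (1/10)(0.0042597) + (4/5)(0.48466) = 0.74321.

0.743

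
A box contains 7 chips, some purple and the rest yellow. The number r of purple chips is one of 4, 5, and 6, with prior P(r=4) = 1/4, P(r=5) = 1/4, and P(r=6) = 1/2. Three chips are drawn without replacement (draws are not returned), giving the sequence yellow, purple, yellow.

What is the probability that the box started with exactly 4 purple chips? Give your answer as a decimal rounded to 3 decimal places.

Compute the likelihood of the observed sequence for each case: P(data | r = 4) = (3/7)(4/6)(2/5) = 4/35; P(data | r = 5) = (2/7)(5/6)(1/5) = 1/21; P(data | r = 6) = (1/7)(6/6)(0/5) = 0.
Multiplying each by its prior: 1/4 · 4/35 = 1/35, 1/4 · 1/21 = 1/84, 1/2 · 0 = 0; with total 17/420.
Therefore the posterior P(r = 4 | data) = (1/35) / (17/420) = 12/17.

0.706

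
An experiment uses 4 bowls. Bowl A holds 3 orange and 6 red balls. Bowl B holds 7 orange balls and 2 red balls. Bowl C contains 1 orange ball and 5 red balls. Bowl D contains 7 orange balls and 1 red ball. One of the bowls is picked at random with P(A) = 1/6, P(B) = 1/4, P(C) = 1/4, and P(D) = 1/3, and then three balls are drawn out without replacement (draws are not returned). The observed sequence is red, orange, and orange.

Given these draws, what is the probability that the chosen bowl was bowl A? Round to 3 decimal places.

The likelihood of the observed sequence under each hypothesis: P(data | bowl A) = (6/9)(3/8)(2/7) = 1/14; P(data | bowl B) = (2/9)(7/8)(6/7) = 1/6; P(data | bowl C) = (5/6)(1/5)(0/4) = 0; P(data | bowl D) = (1/8)(7/7)(6/6) = 1/8.
Multiplying each by its prior: 1/6 · 1/14 = 1/84, 1/4 · 1/6 = 1/24, 1/4 · 0 = 0, 1/3 · 1/8 = 1/24; summing to 2/21.
Hence P(bowl A | data) = (1/84) / (2/21) = 1/8.

0.125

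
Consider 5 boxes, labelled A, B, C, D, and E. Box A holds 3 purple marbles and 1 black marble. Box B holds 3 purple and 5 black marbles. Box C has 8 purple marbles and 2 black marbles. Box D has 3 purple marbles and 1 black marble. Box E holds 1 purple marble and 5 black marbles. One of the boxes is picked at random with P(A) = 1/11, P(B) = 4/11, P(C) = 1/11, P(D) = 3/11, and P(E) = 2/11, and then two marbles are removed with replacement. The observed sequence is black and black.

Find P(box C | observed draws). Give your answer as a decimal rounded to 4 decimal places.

0.0123

Compute the likelihood of the observed sequence for each case: P(data | box A) = (1/4)(1/4) = 0.0625; P(data | box B) = (5/8)(5/8) = 0.39062; P(data | box C) = (2/10)(2/10) = 0.04; P(data | box D) = (1/4)(1/4) = 0.0625; P(data | box E) = (5/6)(5/6) = 0.69444.
The prior-weighted likelihoods are 1/11 · 0.0625 = 0.0056818, 4/11 · 0.39062 = 0.14205, 1/11 · 0.04 = 0.0036364, 3/11 · 0.0625 = 0.017045, 2/11 · 0.69444 = 0.12626; summing to 0.29467.
So P(box C | data) = (0.0036364) / (0.29467) = 0.01234.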